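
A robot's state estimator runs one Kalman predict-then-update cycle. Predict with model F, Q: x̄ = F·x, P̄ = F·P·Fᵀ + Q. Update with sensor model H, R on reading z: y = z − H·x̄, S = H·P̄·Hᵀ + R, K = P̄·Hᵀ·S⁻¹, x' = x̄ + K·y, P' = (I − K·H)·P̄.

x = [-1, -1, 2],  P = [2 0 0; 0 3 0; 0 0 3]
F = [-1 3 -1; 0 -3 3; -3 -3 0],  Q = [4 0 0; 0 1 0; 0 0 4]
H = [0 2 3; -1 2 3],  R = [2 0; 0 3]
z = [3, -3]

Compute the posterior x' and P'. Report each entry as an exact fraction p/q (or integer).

x' = [109309/22778, 3293/22778, 8472/11389]
P' = [86391/22778 -44559/22778 20463/11389; -44559/22778 306933/22778 -104673/11389; 20463/11389 -104673/11389 73600/11389]

x̄ = F·x = [-4, 9, 6]
P̄ = F·P·Fᵀ + Q = [36 -36 -21; -36 55 27; -21 27 49]
y = z − H·x̄ = [-33, -43]
S = H·P̄·Hᵀ + R = [987 1120; 1120 1294]
K = P̄·Hᵀ·S⁻¹ = [8415/11389 -2511/3254; -3543/11389 1447/3254; 5727/11389 -429/1627]
x' = x̄ + K·y = [109309/22778, 3293/22778, 8472/11389]
P' = (I − K·H)·P̄ = [86391/22778 -44559/22778 20463/11389; -44559/22778 306933/22778 -104673/11389; 20463/11389 -104673/11389 73600/11389]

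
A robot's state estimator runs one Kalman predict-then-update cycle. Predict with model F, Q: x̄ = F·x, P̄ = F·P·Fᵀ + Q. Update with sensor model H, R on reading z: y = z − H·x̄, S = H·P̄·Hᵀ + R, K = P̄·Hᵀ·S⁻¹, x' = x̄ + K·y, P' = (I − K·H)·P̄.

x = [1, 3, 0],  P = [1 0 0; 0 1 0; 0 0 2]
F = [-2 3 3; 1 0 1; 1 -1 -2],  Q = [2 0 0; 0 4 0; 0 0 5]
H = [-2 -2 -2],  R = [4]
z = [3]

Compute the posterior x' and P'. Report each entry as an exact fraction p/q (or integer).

x' = [3/4, -3/2, -7/16]
P' = [49/3 -8/3 -77/6; -8/3 13/3 -4/3; -77/6 -4/3 335/24]

x̄ = F·x = [7, 1, -2]
P̄ = F·P·Fᵀ + Q = [33 4 -17; 4 7 -3; -17 -3 15]
y = z − H·x̄ = [15]
S = H·P̄·Hᵀ + R = [96]
K = P̄·Hᵀ·S⁻¹ = [-5/12; -1/6; 5/48]
x' = x̄ + K·y = [3/4, -3/2, -7/16]
P' = (I − K·H)·P̄ = [49/3 -8/3 -77/6; -8/3 13/3 -4/3; -77/6 -4/3 335/24]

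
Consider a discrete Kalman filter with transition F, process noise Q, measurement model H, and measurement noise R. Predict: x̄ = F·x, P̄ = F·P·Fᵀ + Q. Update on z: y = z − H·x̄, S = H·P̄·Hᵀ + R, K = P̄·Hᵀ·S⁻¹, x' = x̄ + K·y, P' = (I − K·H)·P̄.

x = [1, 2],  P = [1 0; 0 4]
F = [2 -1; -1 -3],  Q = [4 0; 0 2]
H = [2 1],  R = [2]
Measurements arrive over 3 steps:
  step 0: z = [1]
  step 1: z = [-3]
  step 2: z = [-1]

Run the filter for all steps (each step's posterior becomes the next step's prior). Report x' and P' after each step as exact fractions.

step 0: x̄ = F·x = [0, -7]
step 0: P̄ = F·P·Fᵀ + Q = [12 10; 10 39]
step 0: y = z − H·x̄ = [8]
step 0: S = H·P̄·Hᵀ + R = [129]
step 0: K = P̄·Hᵀ·S⁻¹ = [34/129; 59/129]
step 0: x' = x̄ + K·y = [272/129, -431/129]
step 0: P' = (I − K·H)·P̄ = [392/129 -716/129; -716/129 1550/129]
step 1: x̄ = F·x = [325/43, 1021/129]
step 1: P̄ = F·P·Fᵀ + Q = [2166/43 2482/43; 2482/43 10304/129]
step 1: y = z − H·x̄ = [-3358/129]
step 1: S = H·P̄·Hᵀ + R = [66338/129]
step 1: K = P̄·Hᵀ·S⁻¹ = [10221/33169; 12598/33169]
step 1: x' = x̄ + K·y = [-15367/33169, -65415/33169]
step 1: P' = (I − K·H)·P̄ = [51120/33169 -81798/33169; -81798/33169 188792/33169]
step 2: x̄ = F·x = [34681/33169, 211612/33169]
step 2: P̄ = F·P·Fᵀ + Q = [853140/33169 873126/33169; 873126/33169 1325798/33169]
step 2: y = z − H·x̄ = [-314143/33169]
step 2: S = H·P̄·Hᵀ + R = [8297200/33169]
step 2: K = P̄·Hᵀ·S⁻¹ = [1289703/4148600; 61441/165944]
step 2: x' = x̄ + K·y = [-7877041/4148600, 476785/165944]
step 2: P' = (I − K·H)·P̄ = [3205839/2074300 -204879/82972; -204879/82972 471199/82972]

step 0: x' = [272/129, -431/129], P' = [392/129 -716/129; -716/129 1550/129]
step 1: x' = [-15367/33169, -65415/33169], P' = [51120/33169 -81798/33169; -81798/33169 188792/33169]
step 2: x' = [-7877041/4148600, 476785/165944], P' = [3205839/2074300 -204879/82972; -204879/82972 471199/82972]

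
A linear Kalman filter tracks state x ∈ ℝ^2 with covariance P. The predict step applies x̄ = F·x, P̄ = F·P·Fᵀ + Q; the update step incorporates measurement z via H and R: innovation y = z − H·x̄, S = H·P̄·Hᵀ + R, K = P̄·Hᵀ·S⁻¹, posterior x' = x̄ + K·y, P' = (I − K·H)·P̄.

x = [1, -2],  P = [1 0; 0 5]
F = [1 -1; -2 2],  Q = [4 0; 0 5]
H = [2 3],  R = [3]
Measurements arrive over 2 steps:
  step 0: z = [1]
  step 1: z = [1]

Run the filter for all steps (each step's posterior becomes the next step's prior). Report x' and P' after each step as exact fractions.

step 0: x̄ = F·x = [3, -6]
step 0: P̄ = F·P·Fᵀ + Q = [10 -12; -12 29]
step 0: y = z − H·x̄ = [13]
step 0: S = H·P̄·Hᵀ + R = [160]
step 0: K = P̄·Hᵀ·S⁻¹ = [-1/10; 63/160]
step 0: x' = x̄ + K·y = [17/10, -141/160]
step 0: P' = (I − K·H)·P̄ = [42/5 -57/10; -57/10 671/160]
step 1: x̄ = F·x = [413/160, -413/80]
step 1: P̄ = F·P·Fᵀ + Q = [4479/160 -3839/80; -3839/80 4039/40]
step 1: y = z − H·x̄ = [453/40]
step 1: S = H·P̄·Hᵀ + R = [4479/10]
step 1: K = P̄·Hᵀ·S⁻¹ = [-1173/5972; 4139/8958]
step 1: x' = x̄ + K·y = [2131/5972, 419/5972]
step 1: P' = (I − K·H)·P̄ = [15996/1493 -43829/5972; -43829/5972 23984/4479]

step 0: x' = [17/10, -141/160], P' = [42/5 -57/10; -57/10 671/160]
step 1: x' = [2131/5972, 419/5972], P' = [15996/1493 -43829/5972; -43829/5972 23984/4479]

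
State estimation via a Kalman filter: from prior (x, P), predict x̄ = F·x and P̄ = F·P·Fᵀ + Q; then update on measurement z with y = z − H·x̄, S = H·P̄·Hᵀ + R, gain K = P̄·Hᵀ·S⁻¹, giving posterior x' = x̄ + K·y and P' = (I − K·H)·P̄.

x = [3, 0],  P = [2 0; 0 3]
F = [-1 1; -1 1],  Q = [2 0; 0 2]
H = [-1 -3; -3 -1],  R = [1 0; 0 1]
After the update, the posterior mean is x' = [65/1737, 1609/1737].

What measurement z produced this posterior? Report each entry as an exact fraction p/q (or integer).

z = [-3, -1]

x̄ = F·x = [-3, -3]
P̄ = F·P·Fᵀ + Q = [7 5; 5 7]
S = H·P̄·Hᵀ + R = [101 92; 92 101]
K = P̄·Hᵀ·S⁻¹ = [170/1737 -602/1737; -602/1737 170/1737]
x' − x̄ = [5276/1737, 6820/1737] = K·y
y = (KᵀK)⁻¹·Kᵀ·(x' − x̄) = [-15, -13]
z = y + H·x̄ = [-15, -13] + [12, 12] = [-3, -1]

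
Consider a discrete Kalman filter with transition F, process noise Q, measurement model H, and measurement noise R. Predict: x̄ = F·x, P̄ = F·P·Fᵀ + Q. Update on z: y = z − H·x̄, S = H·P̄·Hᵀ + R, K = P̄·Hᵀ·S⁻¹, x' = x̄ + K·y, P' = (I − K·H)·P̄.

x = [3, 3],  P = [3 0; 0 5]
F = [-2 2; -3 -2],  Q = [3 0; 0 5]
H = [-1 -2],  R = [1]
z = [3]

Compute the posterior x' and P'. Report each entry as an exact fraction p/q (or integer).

x' = [837/236, -393/118]
P' = [7299/236 -1817/118; -1817/118 467/59]

x̄ = F·x = [0, -15]
P̄ = F·P·Fᵀ + Q = [35 -2; -2 52]
y = z − H·x̄ = [-27]
S = H·P̄·Hᵀ + R = [236]
K = P̄·Hᵀ·S⁻¹ = [-31/236; -51/118]
x' = x̄ + K·y = [837/236, -393/118]
P' = (I − K·H)·P̄ = [7299/236 -1817/118; -1817/118 467/59]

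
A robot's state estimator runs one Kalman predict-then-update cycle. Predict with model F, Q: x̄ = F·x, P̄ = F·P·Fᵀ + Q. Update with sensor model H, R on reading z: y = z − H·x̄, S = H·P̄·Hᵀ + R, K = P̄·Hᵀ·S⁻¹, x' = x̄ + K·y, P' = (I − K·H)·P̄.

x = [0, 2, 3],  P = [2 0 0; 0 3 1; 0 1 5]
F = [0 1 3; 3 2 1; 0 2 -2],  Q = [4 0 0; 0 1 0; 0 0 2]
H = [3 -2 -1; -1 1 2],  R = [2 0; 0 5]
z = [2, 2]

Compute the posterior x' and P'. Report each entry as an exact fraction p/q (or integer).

x' = [51518/10239, 21257/3413, 1735/3413]
P' = [139940/10239 73296/3413 -10138/3413; 73296/3413 119152/3413 -19948/3413; -10138/3413 -19948/3413 8760/3413]

x̄ = F·x = [11, 7, -2]
P̄ = F·P·Fᵀ + Q = [58 28 -20; 28 40 0; -20 0 26]
y = z − H·x̄ = [-19, 10]
S = H·P̄·Hᵀ + R = [494 -306; -306 231]
K = P̄·Hᵀ·S⁻¹ = [1743/3413 3824/10239; 766/3413 1192/3413; 361/3413 1542/3413]
x' = x̄ + K·y = [51518/10239, 21257/3413, 1735/3413]
P' = (I − K·H)·P̄ = [139940/10239 73296/3413 -10138/3413; 73296/3413 119152/3413 -19948/3413; -10138/3413 -19948/3413 8760/3413]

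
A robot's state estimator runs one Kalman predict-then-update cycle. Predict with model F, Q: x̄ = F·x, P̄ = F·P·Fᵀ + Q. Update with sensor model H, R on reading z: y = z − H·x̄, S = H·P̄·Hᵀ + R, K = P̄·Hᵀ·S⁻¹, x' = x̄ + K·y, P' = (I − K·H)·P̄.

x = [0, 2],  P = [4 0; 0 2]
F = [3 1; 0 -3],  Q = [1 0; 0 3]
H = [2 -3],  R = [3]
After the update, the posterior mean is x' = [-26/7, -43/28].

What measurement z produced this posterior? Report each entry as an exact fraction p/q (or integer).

z = [-3]

x̄ = F·x = [2, -6]
P̄ = F·P·Fᵀ + Q = [39 -6; -6 21]
S = H·P̄·Hᵀ + R = [420]
K = P̄·Hᵀ·S⁻¹ = [8/35; -5/28]
x' − x̄ = [-40/7, 125/28] = K·y
y = (KᵀK)⁻¹·Kᵀ·(x' − x̄) = [-25]
z = y + H·x̄ = [-25] + [22] = [-3]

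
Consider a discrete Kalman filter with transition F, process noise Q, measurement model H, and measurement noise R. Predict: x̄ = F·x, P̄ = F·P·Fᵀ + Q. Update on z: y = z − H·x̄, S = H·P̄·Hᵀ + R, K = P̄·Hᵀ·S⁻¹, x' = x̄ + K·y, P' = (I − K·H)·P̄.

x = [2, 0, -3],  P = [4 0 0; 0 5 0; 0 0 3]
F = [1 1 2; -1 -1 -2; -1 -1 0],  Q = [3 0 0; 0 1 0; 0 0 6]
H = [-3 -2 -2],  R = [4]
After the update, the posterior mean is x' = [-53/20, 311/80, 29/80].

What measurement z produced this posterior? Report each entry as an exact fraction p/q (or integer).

z = [-1]

x̄ = F·x = [-4, 4, -2]
P̄ = F·P·Fᵀ + Q = [24 -21 -9; -21 22 9; -9 9 15]
S = H·P̄·Hᵀ + R = [80]
K = P̄·Hᵀ·S⁻¹ = [-3/20; 1/80; -21/80]
x' − x̄ = [27/20, -9/80, 189/80] = K·y
y = (KᵀK)⁻¹·Kᵀ·(x' − x̄) = [-9]
z = y + H·x̄ = [-9] + [8] = [-1]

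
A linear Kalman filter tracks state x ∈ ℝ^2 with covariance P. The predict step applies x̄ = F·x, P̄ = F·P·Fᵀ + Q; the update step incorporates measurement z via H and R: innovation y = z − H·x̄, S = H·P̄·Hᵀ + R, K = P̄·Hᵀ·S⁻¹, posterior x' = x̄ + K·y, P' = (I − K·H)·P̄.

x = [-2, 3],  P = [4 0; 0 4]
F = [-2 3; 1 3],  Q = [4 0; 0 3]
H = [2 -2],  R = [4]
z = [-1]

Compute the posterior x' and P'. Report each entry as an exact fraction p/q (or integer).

x̄ = F·x = [13, 7]
P̄ = F·P·Fᵀ + Q = [56 28; 28 43]
y = z − H·x̄ = [-13]
S = H·P̄·Hᵀ + R = [176]
K = P̄·Hᵀ·S⁻¹ = [7/22; -15/88]
x' = x̄ + K·y = [195/22, 811/88]
P' = (I − K·H)·P̄ = [420/11 413/11; 413/11 1667/44]

x' = [195/22, 811/88]
P' = [420/11 413/11; 413/11 1667/44]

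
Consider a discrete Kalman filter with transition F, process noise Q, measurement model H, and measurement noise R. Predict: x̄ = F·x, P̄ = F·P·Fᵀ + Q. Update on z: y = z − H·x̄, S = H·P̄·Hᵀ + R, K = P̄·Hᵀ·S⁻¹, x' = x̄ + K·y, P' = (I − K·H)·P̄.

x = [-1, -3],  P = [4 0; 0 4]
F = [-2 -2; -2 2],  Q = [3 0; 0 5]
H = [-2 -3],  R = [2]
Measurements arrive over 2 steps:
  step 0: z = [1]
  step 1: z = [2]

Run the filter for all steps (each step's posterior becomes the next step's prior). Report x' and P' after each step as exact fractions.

step 0: x̄ = F·x = [8, -4]
step 0: P̄ = F·P·Fᵀ + Q = [35 0; 0 37]
step 0: y = z − H·x̄ = [5]
step 0: S = H·P̄·Hᵀ + R = [475]
step 0: K = P̄·Hᵀ·S⁻¹ = [-14/95; -111/475]
step 0: x' = x̄ + K·y = [138/19, -491/95]
step 0: P' = (I − K·H)·P̄ = [469/19 -1554/95; -1554/95 5254/475]
step 1: x̄ = F·x = [-398/95, -2362/95]
step 1: P̄ = F·P·Fᵀ + Q = [7181/475 25884/475; 25884/475 132451/475]
step 1: y = z − H·x̄ = [-7692/95]
step 1: S = H·P̄·Hᵀ + R = [1532341/475]
step 1: K = P̄·Hᵀ·S⁻¹ = [-92014/1532341; -449121/1532341]
step 1: x' = x̄ + K·y = [1030526/1532341, -1734218/1532341]
step 1: P' = (I − K·H)·P̄ = [5341399/1532341 -3499590/1532341; -3499590/1532341 2632474/1532341]

step 0: x' = [138/19, -491/95], P' = [469/19 -1554/95; -1554/95 5254/475]
step 1: x' = [1030526/1532341, -1734218/1532341], P' = [5341399/1532341 -3499590/1532341; -3499590/1532341 2632474/1532341]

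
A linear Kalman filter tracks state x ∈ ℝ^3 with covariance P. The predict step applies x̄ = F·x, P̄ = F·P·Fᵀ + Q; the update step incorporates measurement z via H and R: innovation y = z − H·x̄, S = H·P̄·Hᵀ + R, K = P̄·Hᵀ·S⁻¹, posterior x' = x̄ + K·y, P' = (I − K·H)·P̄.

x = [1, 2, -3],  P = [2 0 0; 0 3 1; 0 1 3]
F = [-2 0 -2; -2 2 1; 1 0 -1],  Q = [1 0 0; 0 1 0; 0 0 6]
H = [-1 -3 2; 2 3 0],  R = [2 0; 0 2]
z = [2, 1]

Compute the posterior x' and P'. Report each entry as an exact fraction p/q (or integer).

x' = [5663/12057, 441/4019, 18302/12057]
P' = [97976/12057 -20538/4019 -39364/12057; -20538/4019 13732/4019 9389/4019; -39364/12057 9389/4019 52489/24114]

x̄ = F·x = [4, -1, 4]
P̄ = F·P·Fᵀ + Q = [21 -2 2; -2 28 -9; 2 -9 11]
y = z − H·x̄ = [-5, -4]
S = H·P̄·Hᵀ + R = [407 -322; -322 314]
K = P̄·Hᵀ·S⁻¹ = [4069/12057 5555/12057; -940/4019 60/4019; 3676/12057 5773/24114]
x' = x̄ + K·y = [5663/12057, 441/4019, 18302/12057]
P' = (I − K·H)·P̄ = [97976/12057 -20538/4019 -39364/12057; -20538/4019 13732/4019 9389/4019; -39364/12057 9389/4019 52489/24114]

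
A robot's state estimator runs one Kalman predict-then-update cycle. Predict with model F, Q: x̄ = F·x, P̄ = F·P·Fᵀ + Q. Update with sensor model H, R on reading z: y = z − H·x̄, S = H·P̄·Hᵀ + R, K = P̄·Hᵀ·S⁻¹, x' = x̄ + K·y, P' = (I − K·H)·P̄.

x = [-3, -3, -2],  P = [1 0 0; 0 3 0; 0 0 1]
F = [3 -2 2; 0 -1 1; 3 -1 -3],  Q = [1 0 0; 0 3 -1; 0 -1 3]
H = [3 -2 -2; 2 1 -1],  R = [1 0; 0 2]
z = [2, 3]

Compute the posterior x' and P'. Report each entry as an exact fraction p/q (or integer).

x̄ = F·x = [-7, 1, 0]
P̄ = F·P·Fᵀ + Q = [26 8 9; 8 7 -1; 9 -1 24]
y = z − H·x̄ = [25, 16]
S = H·P̄·Hᵀ + R = [147 119; 119 135]
K = P̄·Hᵀ·S⁻¹ = [-129/5684 323/812; -309/1421 75/203; -433/1421 44/203]
x' = x̄ + K·y = [-6837/5684, 2096/1421, -5897/1421]
P' = (I − K·H)·P̄ = [38149/5684 -1811/1421 16133/1421; -1811/1421 1055/1421 -3617/1421; 16133/1421 -3617/1421 28033/1421]

x' = [-6837/5684, 2096/1421, -5897/1421]
P' = [38149/5684 -1811/1421 16133/1421; -1811/1421 1055/1421 -3617/1421; 16133/1421 -3617/1421 28033/1421]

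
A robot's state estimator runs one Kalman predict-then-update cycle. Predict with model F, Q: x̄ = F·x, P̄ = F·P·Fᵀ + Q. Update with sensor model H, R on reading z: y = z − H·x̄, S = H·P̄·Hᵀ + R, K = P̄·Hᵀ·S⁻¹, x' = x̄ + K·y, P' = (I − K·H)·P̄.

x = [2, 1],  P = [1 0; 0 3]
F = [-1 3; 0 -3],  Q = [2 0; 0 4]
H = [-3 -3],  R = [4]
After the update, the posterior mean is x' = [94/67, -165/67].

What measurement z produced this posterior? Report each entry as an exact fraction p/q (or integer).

x̄ = F·x = [1, -3]
P̄ = F·P·Fᵀ + Q = [30 -27; -27 31]
S = H·P̄·Hᵀ + R = [67]
K = P̄·Hᵀ·S⁻¹ = [-9/67; -12/67]
x' − x̄ = [27/67, 36/67] = K·y
y = (KᵀK)⁻¹·Kᵀ·(x' − x̄) = [-3]
z = y + H·x̄ = [-3] + [6] = [3]

z = [3]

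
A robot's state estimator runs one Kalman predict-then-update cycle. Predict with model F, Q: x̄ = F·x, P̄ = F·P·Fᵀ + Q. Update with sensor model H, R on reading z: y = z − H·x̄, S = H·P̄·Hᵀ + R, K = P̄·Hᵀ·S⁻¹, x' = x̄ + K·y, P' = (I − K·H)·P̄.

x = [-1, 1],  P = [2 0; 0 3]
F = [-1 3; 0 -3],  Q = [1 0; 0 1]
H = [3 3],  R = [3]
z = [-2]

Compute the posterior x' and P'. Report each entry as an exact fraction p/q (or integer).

x' = [37/13, -44/13]
P' = [363/13 -360/13; -360/13 361/13]

x̄ = F·x = [4, -3]
P̄ = F·P·Fᵀ + Q = [30 -27; -27 28]
y = z − H·x̄ = [-5]
S = H·P̄·Hᵀ + R = [39]
K = P̄·Hᵀ·S⁻¹ = [3/13; 1/13]
x' = x̄ + K·y = [37/13, -44/13]
P' = (I − K·H)·P̄ = [363/13 -360/13; -360/13 361/13]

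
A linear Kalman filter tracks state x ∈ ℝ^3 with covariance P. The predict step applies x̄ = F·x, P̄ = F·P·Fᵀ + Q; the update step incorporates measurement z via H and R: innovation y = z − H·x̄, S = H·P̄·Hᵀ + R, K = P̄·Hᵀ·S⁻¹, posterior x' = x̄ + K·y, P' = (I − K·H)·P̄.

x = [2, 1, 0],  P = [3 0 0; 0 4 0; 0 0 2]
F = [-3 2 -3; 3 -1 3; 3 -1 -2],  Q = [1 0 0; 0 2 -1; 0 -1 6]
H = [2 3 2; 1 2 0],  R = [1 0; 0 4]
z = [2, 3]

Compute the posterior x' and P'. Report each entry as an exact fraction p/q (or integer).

x̄ = F·x = [-4, 5, 5]
P̄ = F·P·Fᵀ + Q = [62 -53 -23; -53 51 18; -23 18 45]
y = z − H·x̄ = [-15, -3]
S = H·P̄·Hᵀ + R = [284 85; 85 58]
K = P̄·Hᵀ·S⁻¹ = [-958/9247 -5611/9247; 649/9247 6861/9247; 4579/9247 -4638/9247]
x' = x̄ + K·y = [-5785/9247, 15917/9247, -8536/9247]
P' = (I − K·H)·P̄ = [248832/9247 -135638/9247 -45854/9247; -135638/9247 81541/9247 13651/9247; -45854/9247 13651/9247 27667/9247]

x' = [-5785/9247, 15917/9247, -8536/9247]
P' = [248832/9247 -135638/9247 -45854/9247; -135638/9247 81541/9247 13651/9247; -45854/9247 13651/9247 27667/9247]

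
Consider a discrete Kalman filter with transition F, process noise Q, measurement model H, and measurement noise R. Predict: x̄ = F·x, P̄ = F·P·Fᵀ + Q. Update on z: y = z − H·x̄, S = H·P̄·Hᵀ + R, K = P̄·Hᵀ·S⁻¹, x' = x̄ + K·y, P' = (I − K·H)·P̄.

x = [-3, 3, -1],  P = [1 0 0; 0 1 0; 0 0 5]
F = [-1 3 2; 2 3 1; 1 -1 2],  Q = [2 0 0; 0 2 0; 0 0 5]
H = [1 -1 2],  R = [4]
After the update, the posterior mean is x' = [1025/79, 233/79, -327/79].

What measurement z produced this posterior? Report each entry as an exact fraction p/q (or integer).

z = [2]

x̄ = F·x = [10, 2, -8]
P̄ = F·P·Fᵀ + Q = [32 17 16; 17 20 9; 16 9 27]
S = H·P̄·Hᵀ + R = [158]
K = P̄·Hᵀ·S⁻¹ = [47/158; 15/158; 61/158]
x' − x̄ = [235/79, 75/79, 305/79] = K·y
y = (KᵀK)⁻¹·Kᵀ·(x' − x̄) = [10]
z = y + H·x̄ = [10] + [-8] = [2]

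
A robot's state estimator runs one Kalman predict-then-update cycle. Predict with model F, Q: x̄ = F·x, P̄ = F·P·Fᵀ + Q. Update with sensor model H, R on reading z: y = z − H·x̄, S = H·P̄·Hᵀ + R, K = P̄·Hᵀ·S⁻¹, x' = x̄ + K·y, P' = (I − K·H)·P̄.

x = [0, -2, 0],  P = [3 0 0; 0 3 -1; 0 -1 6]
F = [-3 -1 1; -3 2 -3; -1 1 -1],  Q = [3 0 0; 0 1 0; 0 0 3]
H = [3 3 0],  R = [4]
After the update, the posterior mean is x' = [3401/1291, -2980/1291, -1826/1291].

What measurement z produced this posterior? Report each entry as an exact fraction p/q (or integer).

x̄ = F·x = [2, -4, -2]
P̄ = F·P·Fᵀ + Q = [41 -2 -2; -2 106 38; -2 38 17]
S = H·P̄·Hᵀ + R = [1291]
K = P̄·Hᵀ·S⁻¹ = [117/1291; 312/1291; 108/1291]
x' − x̄ = [819/1291, 2184/1291, 756/1291] = K·y
y = (KᵀK)⁻¹·Kᵀ·(x' − x̄) = [7]
z = y + H·x̄ = [7] + [-6] = [1]

z = [1]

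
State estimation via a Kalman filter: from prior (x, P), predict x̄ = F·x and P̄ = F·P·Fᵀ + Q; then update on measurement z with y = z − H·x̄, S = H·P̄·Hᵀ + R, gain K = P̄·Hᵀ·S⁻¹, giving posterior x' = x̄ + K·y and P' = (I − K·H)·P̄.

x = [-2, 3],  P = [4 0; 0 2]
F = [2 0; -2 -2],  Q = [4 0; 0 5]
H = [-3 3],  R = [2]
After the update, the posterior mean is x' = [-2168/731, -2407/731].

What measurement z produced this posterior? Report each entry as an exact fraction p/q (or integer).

x̄ = F·x = [-4, -2]
P̄ = F·P·Fᵀ + Q = [20 -16; -16 29]
S = H·P̄·Hᵀ + R = [731]
K = P̄·Hᵀ·S⁻¹ = [-108/731; 135/731]
x' − x̄ = [756/731, -945/731] = K·y
y = (KᵀK)⁻¹·Kᵀ·(x' − x̄) = [-7]
z = y + H·x̄ = [-7] + [6] = [-1]

z = [-1]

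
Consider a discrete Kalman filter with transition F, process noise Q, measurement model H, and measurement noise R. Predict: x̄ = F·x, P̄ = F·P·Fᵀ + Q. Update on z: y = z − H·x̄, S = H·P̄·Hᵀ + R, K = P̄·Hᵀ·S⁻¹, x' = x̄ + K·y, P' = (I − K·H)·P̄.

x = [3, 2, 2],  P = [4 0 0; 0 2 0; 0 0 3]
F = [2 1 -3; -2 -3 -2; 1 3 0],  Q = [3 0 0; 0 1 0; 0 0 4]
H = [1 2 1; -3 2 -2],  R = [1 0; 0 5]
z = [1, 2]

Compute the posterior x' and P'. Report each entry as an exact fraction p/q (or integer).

x' = [-29630/197063, 109340/197063, -17933/197063]
P' = [750876/197063 120100/197063 -930614/197063; 120100/197063 68189/197063 -181106/197063; -930614/197063 -181106/197063 1277530/197063]

x̄ = F·x = [2, -16, 9]
P̄ = F·P·Fᵀ + Q = [48 -4 14; -4 47 -26; 14 -26 26]
y = z − H·x̄ = [22, 58]
S = H·P̄·Hᵀ + R = [171 -10; -10 1153]
K = P̄·Hᵀ·S⁻¹ = [60462/197063 -30240/197063; 75372/197063 27658/197063; -15296/197063 -25086/197063]
x' = x̄ + K·y = [-29630/197063, 109340/197063, -17933/197063]
P' = (I − K·H)·P̄ = [750876/197063 120100/197063 -930614/197063; 120100/197063 68189/197063 -181106/197063; -930614/197063 -181106/197063 1277530/197063]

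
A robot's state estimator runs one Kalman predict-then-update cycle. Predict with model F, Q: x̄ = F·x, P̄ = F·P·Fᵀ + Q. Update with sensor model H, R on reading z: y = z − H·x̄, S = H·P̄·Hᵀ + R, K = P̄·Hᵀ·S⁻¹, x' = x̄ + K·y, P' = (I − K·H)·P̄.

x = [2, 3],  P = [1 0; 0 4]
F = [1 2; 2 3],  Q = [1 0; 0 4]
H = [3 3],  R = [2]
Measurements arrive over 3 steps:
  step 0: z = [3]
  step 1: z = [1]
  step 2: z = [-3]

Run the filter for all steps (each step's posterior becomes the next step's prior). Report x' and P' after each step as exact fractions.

step 0: x' = [76/257, 191/257], P' = [270/257 -248/257; -248/257 283/257]
step 1: x' = [2431/7666, 673/7666], P' = [31727/30664 -29389/30664; -29389/30664 33751/30664]
step 2: x' = [-301299/917510, -579563/917510], P' = [3796659/3670040 -3516507/3670040; -3516507/3670040 4038291/3670040]

step 0: x̄ = F·x = [8, 13]
step 0: P̄ = F·P·Fᵀ + Q = [18 26; 26 44]
step 0: y = z − H·x̄ = [-60]
step 0: S = H·P̄·Hᵀ + R = [1028]
step 0: K = P̄·Hᵀ·S⁻¹ = [33/257; 105/514]
step 0: x' = x̄ + K·y = [76/257, 191/257]
step 0: P' = (I − K·H)·P̄ = [270/257 -248/257; -248/257 283/257]
step 1: x̄ = F·x = [458/257, 725/257]
step 1: P̄ = F·P·Fᵀ + Q = [667/257 502/257; 502/257 1679/257]
step 1: y = z − H·x̄ = [-3292/257]
step 1: S = H·P̄·Hᵀ + R = [30664/257]
step 1: K = P̄·Hᵀ·S⁻¹ = [3507/30664; 6543/30664]
step 1: x' = x̄ + K·y = [2431/7666, 673/7666]
step 1: P' = (I − K·H)·P̄ = [31727/30664 -29389/30664; -29389/30664 33751/30664]
step 2: x̄ = F·x = [3777/7666, 6881/7666]
step 2: P̄ = F·P·Fᵀ + Q = [79839/30664 60237/30664; 60237/30664 200655/30664]
step 2: y = z − H·x̄ = [-27486/3833]
step 2: S = H·P̄·Hᵀ + R = [458755/3833]
step 2: K = P̄·Hᵀ·S⁻¹ = [105057/917510; 195669/917510]
step 2: x' = x̄ + K·y = [-301299/917510, -579563/917510]
step 2: P' = (I − K·H)·P̄ = [3796659/3670040 -3516507/3670040; -3516507/3670040 4038291/3670040]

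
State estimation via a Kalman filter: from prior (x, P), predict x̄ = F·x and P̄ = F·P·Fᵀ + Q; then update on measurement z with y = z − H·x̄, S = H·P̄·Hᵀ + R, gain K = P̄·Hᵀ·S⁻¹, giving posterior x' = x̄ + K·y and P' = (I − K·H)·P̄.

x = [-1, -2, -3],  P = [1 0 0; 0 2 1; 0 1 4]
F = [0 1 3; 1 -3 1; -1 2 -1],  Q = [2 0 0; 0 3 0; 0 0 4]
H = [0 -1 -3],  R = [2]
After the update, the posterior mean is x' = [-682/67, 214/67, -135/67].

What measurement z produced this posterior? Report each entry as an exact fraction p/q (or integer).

z = [3]

x̄ = F·x = [-11, 2, 0]
P̄ = F·P·Fᵀ + Q = [46 -2 -3; -2 20 -12; -3 -12 13]
S = H·P̄·Hᵀ + R = [67]
K = P̄·Hᵀ·S⁻¹ = [11/67; 16/67; -27/67]
x' − x̄ = [55/67, 80/67, -135/67] = K·y
y = (KᵀK)⁻¹·Kᵀ·(x' − x̄) = [5]
z = y + H·x̄ = [5] + [-2] = [3]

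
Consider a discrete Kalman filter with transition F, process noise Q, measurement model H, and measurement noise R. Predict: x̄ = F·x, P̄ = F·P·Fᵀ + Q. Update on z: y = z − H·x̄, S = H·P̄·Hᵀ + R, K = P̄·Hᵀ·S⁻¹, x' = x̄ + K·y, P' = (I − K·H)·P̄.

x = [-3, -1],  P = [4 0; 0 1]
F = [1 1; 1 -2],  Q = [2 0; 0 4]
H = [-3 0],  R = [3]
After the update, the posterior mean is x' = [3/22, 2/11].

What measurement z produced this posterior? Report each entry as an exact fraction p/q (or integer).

x̄ = F·x = [-4, -1]
P̄ = F·P·Fᵀ + Q = [7 2; 2 12]
S = H·P̄·Hᵀ + R = [66]
K = P̄·Hᵀ·S⁻¹ = [-7/22; -1/11]
x' − x̄ = [91/22, 13/11] = K·y
y = (KᵀK)⁻¹·Kᵀ·(x' − x̄) = [-13]
z = y + H·x̄ = [-13] + [12] = [-1]

z = [-1]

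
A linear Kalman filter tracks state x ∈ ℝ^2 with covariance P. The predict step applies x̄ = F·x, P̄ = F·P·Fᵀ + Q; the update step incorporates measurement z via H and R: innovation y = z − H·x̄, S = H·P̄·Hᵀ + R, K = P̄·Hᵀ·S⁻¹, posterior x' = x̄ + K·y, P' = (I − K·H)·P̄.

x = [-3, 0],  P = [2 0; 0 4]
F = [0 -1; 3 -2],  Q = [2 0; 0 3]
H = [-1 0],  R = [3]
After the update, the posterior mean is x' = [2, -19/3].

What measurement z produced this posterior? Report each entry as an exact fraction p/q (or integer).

z = [-3]

x̄ = F·x = [0, -9]
P̄ = F·P·Fᵀ + Q = [6 8; 8 37]
S = H·P̄·Hᵀ + R = [9]
K = P̄·Hᵀ·S⁻¹ = [-2/3; -8/9]
x' − x̄ = [2, 8/3] = K·y
y = (KᵀK)⁻¹·Kᵀ·(x' − x̄) = [-3]
z = y + H·x̄ = [-3] + [0] = [-3]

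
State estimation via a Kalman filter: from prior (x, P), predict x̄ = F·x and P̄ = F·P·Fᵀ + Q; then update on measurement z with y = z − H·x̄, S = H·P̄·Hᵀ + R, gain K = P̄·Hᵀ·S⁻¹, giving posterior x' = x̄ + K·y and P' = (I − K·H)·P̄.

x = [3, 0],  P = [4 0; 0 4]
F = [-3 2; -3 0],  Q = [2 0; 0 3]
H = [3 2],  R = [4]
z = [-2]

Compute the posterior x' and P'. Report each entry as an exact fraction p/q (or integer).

x̄ = F·x = [-9, -9]
P̄ = F·P·Fᵀ + Q = [54 36; 36 39]
y = z − H·x̄ = [43]
S = H·P̄·Hᵀ + R = [1078]
K = P̄·Hᵀ·S⁻¹ = [117/539; 93/539]
x' = x̄ + K·y = [180/539, -852/539]
P' = (I − K·H)·P̄ = [1728/539 -2358/539; -2358/539 3723/539]

x' = [180/539, -852/539]
P' = [1728/539 -2358/539; -2358/539 3723/539]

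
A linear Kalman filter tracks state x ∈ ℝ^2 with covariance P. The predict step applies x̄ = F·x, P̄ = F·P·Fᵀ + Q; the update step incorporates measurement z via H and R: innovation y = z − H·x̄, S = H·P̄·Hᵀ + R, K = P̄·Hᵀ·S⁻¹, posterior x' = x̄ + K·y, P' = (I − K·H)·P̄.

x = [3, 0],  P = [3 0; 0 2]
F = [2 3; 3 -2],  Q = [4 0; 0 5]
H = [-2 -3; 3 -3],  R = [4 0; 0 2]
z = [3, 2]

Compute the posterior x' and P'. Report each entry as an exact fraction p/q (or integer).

x' = [-10713/75319, -60843/75319]
P' = [17942/75319 7956/75319; 7956/75319 14644/75319]

x̄ = F·x = [6, 9]
P̄ = F·P·Fᵀ + Q = [34 6; 6 40]
y = z − H·x̄ = [42, 11]
S = H·P̄·Hᵀ + R = [572 138; 138 560]
K = P̄·Hᵀ·S⁻¹ = [-14938/75319 14979/75319; -14961/75319 -10032/75319]
x' = x̄ + K·y = [-10713/75319, -60843/75319]
P' = (I − K·H)·P̄ = [17942/75319 7956/75319; 7956/75319 14644/75319]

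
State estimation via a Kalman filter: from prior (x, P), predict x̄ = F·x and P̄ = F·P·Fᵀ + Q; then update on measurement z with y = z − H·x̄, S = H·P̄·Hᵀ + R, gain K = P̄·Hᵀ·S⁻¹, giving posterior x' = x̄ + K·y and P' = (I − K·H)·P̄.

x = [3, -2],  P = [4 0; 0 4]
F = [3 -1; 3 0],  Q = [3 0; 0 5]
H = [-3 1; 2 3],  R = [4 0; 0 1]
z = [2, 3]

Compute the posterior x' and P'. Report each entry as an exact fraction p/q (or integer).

x̄ = F·x = [11, 9]
P̄ = F·P·Fᵀ + Q = [43 36; 36 41]
y = z − H·x̄ = [26, -46]
S = H·P̄·Hᵀ + R = [216 -387; -387 974]
K = P̄·Hᵀ·S⁻¹ = [-5168/20205 219/2245; 10207/60615 1799/6735]
x' = x̄ + K·y = [-2779/20205, 66131/60615]
P' = (I − K·H)·P̄ = [1939/6735 -3221/20205; -3221/20205 11839/60615]

x' = [-2779/20205, 66131/60615]
P' = [1939/6735 -3221/20205; -3221/20205 11839/60615]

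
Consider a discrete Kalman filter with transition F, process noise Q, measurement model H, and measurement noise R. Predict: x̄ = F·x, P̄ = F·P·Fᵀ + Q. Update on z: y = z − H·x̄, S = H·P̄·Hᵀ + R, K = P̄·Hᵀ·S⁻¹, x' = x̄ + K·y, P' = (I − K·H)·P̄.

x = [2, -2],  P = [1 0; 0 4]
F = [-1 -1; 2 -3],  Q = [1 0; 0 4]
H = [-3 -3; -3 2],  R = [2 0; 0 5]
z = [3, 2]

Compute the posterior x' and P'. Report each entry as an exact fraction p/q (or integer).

x' = [-4689/5035, -1199/20140]
P' = [1094/5035 -664/5035; -664/5035 2693/10070]

x̄ = F·x = [0, 10]
P̄ = F·P·Fᵀ + Q = [6 10; 10 44]
y = z − H·x̄ = [33, -18]
S = H·P̄·Hᵀ + R = [632 -180; -180 115]
K = P̄·Hᵀ·S⁻¹ = [-129/1007 -922/5035; -819/4028 937/5035]
x' = x̄ + K·y = [-4689/5035, -1199/20140]
P' = (I − K·H)·P̄ = [1094/5035 -664/5035; -664/5035 2693/10070]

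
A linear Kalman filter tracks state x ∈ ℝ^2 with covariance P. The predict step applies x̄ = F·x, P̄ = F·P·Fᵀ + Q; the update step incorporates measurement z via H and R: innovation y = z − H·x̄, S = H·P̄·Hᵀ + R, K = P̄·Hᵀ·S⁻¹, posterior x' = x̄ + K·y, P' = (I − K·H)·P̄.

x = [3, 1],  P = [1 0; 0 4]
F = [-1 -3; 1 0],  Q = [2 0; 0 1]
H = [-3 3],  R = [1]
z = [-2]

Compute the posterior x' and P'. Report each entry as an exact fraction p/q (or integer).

x̄ = F·x = [-6, 3]
P̄ = F·P·Fᵀ + Q = [39 -1; -1 2]
y = z − H·x̄ = [-29]
S = H·P̄·Hᵀ + R = [388]
K = P̄·Hᵀ·S⁻¹ = [-30/97; 9/388]
x' = x̄ + K·y = [288/97, 903/388]
P' = (I − K·H)·P̄ = [183/97 173/97; 173/97 695/388]

x' = [288/97, 903/388]
P' = [183/97 173/97; 173/97 695/388]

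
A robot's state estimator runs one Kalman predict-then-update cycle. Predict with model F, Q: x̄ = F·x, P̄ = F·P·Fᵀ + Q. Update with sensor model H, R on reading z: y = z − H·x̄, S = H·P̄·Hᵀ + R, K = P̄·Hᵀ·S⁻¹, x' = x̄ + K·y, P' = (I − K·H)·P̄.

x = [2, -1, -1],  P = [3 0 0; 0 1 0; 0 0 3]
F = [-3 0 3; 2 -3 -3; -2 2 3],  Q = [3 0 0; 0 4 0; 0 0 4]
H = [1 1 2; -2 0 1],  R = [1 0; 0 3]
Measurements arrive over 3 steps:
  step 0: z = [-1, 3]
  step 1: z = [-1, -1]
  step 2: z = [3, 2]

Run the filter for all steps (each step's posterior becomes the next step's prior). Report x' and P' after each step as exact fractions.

step 0: x̄ = F·x = [-9, 10, -9]
step 0: P̄ = F·P·Fᵀ + Q = [57 -45 45; -45 52 -45; 45 -45 47]
step 0: y = z − H·x̄ = [16, -6]
step 0: S = H·P̄·Hᵀ + R = [208 -110; -110 98]
step 0: K = P̄·Hᵀ·S⁻¹ = [1203/4142 -783/2071; -796/2071 115/4142; 2241/4142 349/2071]
step 0: x' = x̄ + K·y = [-4317/2071, 7629/2071, -2805/2071]
step 0: P' = (I − K·H)·P̄ = [2667/2071 -16071/4142 2985/2071; -16071/4142 78073/4142 -31797/4142; 2985/2071 -31797/4142 7017/2071]
step 1: x̄ = F·x = [4536/2071, -23106/2071, 15477/2071]
step 1: P̄ = F·P·Fᵀ + Q = [39639/2071 36387/2071 -12798/2071; 36387/2071 415733/4142 -228195/4142; -12798/2071 -228195/4142 75933/2071]
step 1: y = z − H·x̄ = [-14455/2071, -8476/2071]
step 1: S = H·P̄·Hᵀ + R = [237001/4142 -151779/4142; -151779/4142 291894/2071]
step 1: K = P̄·Hᵀ·S⁻¹ = [711192/2651617 -651532/2651617; -873211/2651617 -1924600/2651617; 9653130/18561319 8965869/18561319]
step 1: x' = x̄ + K·y = [3510304/2651617, -15612307/2651617, 34641639/18561319]
step 1: P' = (I − K·H)·P̄ = [4467201/2651617 -17715621/2651617 6979806/2651617; -17715621/2651617 99252494/2651617 -41205042/2651617; 6979806/2651617 -41205042/2651617 124614891/18561319]
step 2: x̄ = F·x = [30208533/18561319, 273077786/18561319, -163791637/18561319]
step 2: P̄ = F·P·Fᵀ + Q = [579196083/18561319 903556692/18561319 -410278851/18561319; 903556692/18561319 3283741213/18561319 -1742480751/18561319; -410278851/18561319 -1742480751/18561319 1044478299/18561319]
step 2: y = z − H·x̄ = [79980912/18561319, 261331341/18561319]
step 2: S = H·P̄·Hᵀ + R = [1255486787/18561319 -1388193150/18561319; -1388193150/18561319 5058061992/18561319]
step 2: K = P̄·Hᵀ·S⁻¹ = [3507309923/13239150662 -18859849897/79434903972; -4115671347/13239150662 -62522315935/79434903972; 6783254321/13239150662 40459717391/79434903972]
step 2: x' = x̄ + K·y = [-15192003485/26478301324, 60660490689/26478301324, 14686536147/26478301324]
step 2: P' = (I − K·H)·P̄ = [44686932229/26478301324 -178700341505/26478301324 70514014561/26478301324; -178700341505/26478301324 1010314996701/26478301324 -419922998945/26478301324; 70514014561/26478301324 -419922998945/26478301324 181487746513/26478301324]

step 0: x' = [-4317/2071, 7629/2071, -2805/2071], P' = [2667/2071 -16071/4142 2985/2071; -16071/4142 78073/4142 -31797/4142; 2985/2071 -31797/4142 7017/2071]
step 1: x' = [3510304/2651617, -15612307/2651617, 34641639/18561319], P' = [4467201/2651617 -17715621/2651617 6979806/2651617; -17715621/2651617 99252494/2651617 -41205042/2651617; 6979806/2651617 -41205042/2651617 124614891/18561319]
step 2: x' = [-15192003485/26478301324, 60660490689/26478301324, 14686536147/26478301324], P' = [44686932229/26478301324 -178700341505/26478301324 70514014561/26478301324; -178700341505/26478301324 1010314996701/26478301324 -419922998945/26478301324; 70514014561/26478301324 -419922998945/26478301324 181487746513/26478301324]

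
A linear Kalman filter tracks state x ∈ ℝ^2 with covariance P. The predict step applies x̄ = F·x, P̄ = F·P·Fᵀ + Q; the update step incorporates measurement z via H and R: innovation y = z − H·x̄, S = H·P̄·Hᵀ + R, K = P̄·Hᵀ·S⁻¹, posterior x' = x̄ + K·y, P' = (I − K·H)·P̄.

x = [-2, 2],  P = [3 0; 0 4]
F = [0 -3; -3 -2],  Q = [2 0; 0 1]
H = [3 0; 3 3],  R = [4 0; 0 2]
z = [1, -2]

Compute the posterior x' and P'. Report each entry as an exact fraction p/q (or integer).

x' = [2283/23537, -16784/23537]
P' = [9940/23537 -9816/23537; -9816/23537 14884/23537]

x̄ = F·x = [-6, 2]
P̄ = F·P·Fᵀ + Q = [38 24; 24 44]
y = z − H·x̄ = [19, 10]
S = H·P̄·Hᵀ + R = [346 558; 558 1172]
K = P̄·Hᵀ·S⁻¹ = [7455/23537 186/23537; -7362/23537 7602/23537]
x' = x̄ + K·y = [2283/23537, -16784/23537]
P' = (I − K·H)·P̄ = [9940/23537 -9816/23537; -9816/23537 14884/23537]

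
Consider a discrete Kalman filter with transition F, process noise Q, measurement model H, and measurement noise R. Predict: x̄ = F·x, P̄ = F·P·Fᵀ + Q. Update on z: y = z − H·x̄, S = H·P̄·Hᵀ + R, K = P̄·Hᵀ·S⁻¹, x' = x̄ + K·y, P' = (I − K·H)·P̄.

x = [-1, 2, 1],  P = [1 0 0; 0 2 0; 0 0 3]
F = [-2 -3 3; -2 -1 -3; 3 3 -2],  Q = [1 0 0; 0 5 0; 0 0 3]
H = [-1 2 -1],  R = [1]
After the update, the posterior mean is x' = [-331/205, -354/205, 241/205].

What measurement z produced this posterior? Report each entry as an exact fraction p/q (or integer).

z = [-3]

x̄ = F·x = [-1, -3, 1]
P̄ = F·P·Fᵀ + Q = [50 -17 -42; -17 38 6; -42 6 42]
S = H·P̄·Hᵀ + R = [205]
K = P̄·Hᵀ·S⁻¹ = [-42/205; 87/205; 12/205]
x' − x̄ = [-126/205, 261/205, 36/205] = K·y
y = (KᵀK)⁻¹·Kᵀ·(x' − x̄) = [3]
z = y + H·x̄ = [3] + [-6] = [-3]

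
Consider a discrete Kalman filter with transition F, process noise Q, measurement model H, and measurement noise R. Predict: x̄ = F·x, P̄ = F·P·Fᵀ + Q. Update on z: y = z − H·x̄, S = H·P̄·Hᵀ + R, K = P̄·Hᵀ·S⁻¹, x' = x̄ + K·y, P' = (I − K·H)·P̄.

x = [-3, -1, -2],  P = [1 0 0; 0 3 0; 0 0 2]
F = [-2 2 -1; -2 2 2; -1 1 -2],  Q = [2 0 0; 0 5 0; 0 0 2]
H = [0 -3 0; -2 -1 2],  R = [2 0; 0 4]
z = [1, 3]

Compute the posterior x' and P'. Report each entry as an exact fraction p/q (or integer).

x' = [17214/3271, -1209/3271, 20886/3271]
P' = [44188/3271 -32/3271 42532/3271; -32/3271 700/3271 212/3271; 42532/3271 212/3271 43690/3271]

x̄ = F·x = [6, 0, 6]
P̄ = F·P·Fᵀ + Q = [20 12 12; 12 29 0; 12 0 14]
y = z − H·x̄ = [1, 3]
S = H·P̄·Hᵀ + R = [263 159; 159 121]
K = P̄·Hᵀ·S⁻¹ = [48/3271 -820/3271; -1050/3271 -53/3271; -318/3271 526/3271]
x' = x̄ + K·y = [17214/3271, -1209/3271, 20886/3271]
P' = (I − K·H)·P̄ = [44188/3271 -32/3271 42532/3271; -32/3271 700/3271 212/3271; 42532/3271 212/3271 43690/3271]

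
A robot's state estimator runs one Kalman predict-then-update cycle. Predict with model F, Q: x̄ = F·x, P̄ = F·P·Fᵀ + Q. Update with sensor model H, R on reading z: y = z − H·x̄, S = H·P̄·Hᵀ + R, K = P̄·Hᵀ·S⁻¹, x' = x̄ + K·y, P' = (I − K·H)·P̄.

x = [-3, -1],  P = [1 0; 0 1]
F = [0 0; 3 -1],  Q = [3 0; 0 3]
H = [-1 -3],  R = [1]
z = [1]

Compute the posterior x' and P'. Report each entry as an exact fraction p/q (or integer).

x̄ = F·x = [0, -8]
P̄ = F·P·Fᵀ + Q = [3 0; 0 13]
y = z − H·x̄ = [-23]
S = H·P̄·Hᵀ + R = [121]
K = P̄·Hᵀ·S⁻¹ = [-3/121; -39/121]
x' = x̄ + K·y = [69/121, -71/121]
P' = (I − K·H)·P̄ = [354/121 -117/121; -117/121 52/121]

x' = [69/121, -71/121]
P' = [354/121 -117/121; -117/121 52/121]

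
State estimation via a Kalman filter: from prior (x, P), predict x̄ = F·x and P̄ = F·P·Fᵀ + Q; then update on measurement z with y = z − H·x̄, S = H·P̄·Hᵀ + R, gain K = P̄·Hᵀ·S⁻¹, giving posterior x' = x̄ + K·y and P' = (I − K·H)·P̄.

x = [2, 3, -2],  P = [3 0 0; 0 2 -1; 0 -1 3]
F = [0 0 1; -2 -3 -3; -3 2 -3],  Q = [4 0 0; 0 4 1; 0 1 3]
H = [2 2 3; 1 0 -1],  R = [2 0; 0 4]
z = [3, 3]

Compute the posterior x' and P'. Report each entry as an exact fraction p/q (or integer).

x̄ = F·x = [-2, -7, 6]
P̄ = F·P·Fᵀ + Q = [7 -6 -11; -6 43 31; -11 31 77]
y = z − H·x̄ = [3, 11]
S = H·P̄·Hᵀ + R = [1087 -302; -302 110]
K = P̄·Hᵀ·S⁻¹ = [1013/14183 5102/14183; 3598/14183 10215/28366; 1617/14183 -6907/14183]
x' = x̄ + K·y = [30795/14183, -64609/28366, 13972/14183]
P' = (I − K·H)·P̄ = [38848/14183 -65495/14183 18440/14183; -65495/14183 395961/28366 -85925/14183; 18440/14183 -85925/14183 46068/14183]

x' = [30795/14183, -64609/28366, 13972/14183]
P' = [38848/14183 -65495/14183 18440/14183; -65495/14183 395961/28366 -85925/14183; 18440/14183 -85925/14183 46068/14183]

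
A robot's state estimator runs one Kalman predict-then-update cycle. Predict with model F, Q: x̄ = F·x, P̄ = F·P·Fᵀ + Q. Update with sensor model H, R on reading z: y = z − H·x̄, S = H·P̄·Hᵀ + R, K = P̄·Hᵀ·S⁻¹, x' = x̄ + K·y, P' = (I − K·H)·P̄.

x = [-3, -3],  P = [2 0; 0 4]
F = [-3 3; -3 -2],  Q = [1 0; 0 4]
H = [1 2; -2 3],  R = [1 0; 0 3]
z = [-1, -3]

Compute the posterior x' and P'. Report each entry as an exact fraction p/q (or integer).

x̄ = F·x = [0, 15]
P̄ = F·P·Fᵀ + Q = [55 -6; -6 38]
y = z − H·x̄ = [-31, -48]
S = H·P̄·Hᵀ + R = [184 124; 124 637]
K = P̄·Hᵀ·S⁻¹ = [14421/33944 -2407/8486; 14483/50916 1813/12729]
x' = x̄ + K·y = [15093/33944, -33329/50916]
P' = (I − K·H)·P̄ = [14433/33944 -3/16972; -3/16972 3623/25458]

x' = [15093/33944, -33329/50916]
P' = [14433/33944 -3/16972; -3/16972 3623/25458]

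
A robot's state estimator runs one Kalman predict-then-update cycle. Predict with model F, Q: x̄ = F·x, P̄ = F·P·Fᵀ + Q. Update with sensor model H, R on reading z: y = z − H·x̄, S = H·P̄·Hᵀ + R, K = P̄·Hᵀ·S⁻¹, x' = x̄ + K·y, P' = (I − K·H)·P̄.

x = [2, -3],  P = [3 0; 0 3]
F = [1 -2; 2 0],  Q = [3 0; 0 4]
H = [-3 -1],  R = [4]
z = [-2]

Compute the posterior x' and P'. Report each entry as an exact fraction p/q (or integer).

x̄ = F·x = [8, 4]
P̄ = F·P·Fᵀ + Q = [18 6; 6 16]
y = z − H·x̄ = [26]
S = H·P̄·Hᵀ + R = [218]
K = P̄·Hᵀ·S⁻¹ = [-30/109; -17/109]
x' = x̄ + K·y = [92/109, -6/109]
P' = (I − K·H)·P̄ = [162/109 -366/109; -366/109 1166/109]

x' = [92/109, -6/109]
P' = [162/109 -366/109; -366/109 1166/109]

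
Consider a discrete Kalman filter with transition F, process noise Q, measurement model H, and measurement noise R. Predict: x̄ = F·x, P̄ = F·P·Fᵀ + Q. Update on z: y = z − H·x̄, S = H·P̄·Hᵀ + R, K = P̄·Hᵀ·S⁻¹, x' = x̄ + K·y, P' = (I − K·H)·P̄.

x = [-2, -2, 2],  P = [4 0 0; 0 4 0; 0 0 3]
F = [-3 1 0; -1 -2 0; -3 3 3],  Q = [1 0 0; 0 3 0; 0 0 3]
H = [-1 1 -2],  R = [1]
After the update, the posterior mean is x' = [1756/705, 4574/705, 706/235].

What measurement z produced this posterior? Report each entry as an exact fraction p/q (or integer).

x̄ = F·x = [4, 6, 6]
P̄ = F·P·Fᵀ + Q = [41 4 48; 4 23 -12; 48 -12 102]
S = H·P̄·Hᵀ + R = [705]
K = P̄·Hᵀ·S⁻¹ = [-133/705; 43/705; -88/235]
x' − x̄ = [-1064/705, 344/705, -704/235] = K·y
y = (KᵀK)⁻¹·Kᵀ·(x' − x̄) = [8]
z = y + H·x̄ = [8] + [-10] = [-2]

z = [-2]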